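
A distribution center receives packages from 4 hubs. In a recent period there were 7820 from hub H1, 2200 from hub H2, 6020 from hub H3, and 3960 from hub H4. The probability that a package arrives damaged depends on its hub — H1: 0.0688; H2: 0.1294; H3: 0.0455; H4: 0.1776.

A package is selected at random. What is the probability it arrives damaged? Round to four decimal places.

0.0900

Total: 7820 + 2200 + 6020 + 3960 = 20000.
P(H1) = 7820/20000 = 0.391. P(H2) = 2200/20000 = 0.11. P(H3) = 6020/20000 = 0.301. P(H4) = 3960/20000 = 0.198.
P(D) = P(D|H1)·P(H1) + P(D|H2)·P(H2) + P(D|H3)·P(H3) + P(D|H4)·P(H4)
      = 0.0688·0.391 + 0.1294·0.11 + 0.0455·0.301 + 0.1776·0.198
      = 0.0269008 + 0.014234 + 0.0136955 + 0.0351648 = 0.0899951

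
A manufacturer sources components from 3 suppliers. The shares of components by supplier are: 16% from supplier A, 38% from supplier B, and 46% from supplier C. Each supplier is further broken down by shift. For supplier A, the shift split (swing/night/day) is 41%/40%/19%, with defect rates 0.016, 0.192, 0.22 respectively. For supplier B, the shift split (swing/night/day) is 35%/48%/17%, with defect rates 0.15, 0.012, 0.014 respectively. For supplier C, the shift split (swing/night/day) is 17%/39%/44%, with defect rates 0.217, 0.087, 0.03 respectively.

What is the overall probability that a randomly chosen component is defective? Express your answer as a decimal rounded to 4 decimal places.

P(D|A) = 0.41·0.016 + 0.4·0.192 + 0.19·0.22 = 0.00656 + 0.0768 + 0.0418 = 0.12516
P(D|B) = 0.35·0.15 + 0.48·0.012 + 0.17·0.014 = 0.0525 + 0.00576 + 0.00238 = 0.06064
P(D|C) = 0.17·0.217 + 0.39·0.087 + 0.44·0.03 = 0.03689 + 0.03393 + 0.0132 = 0.08402
Then overall,
P(D) = 0.16·0.12516 + 0.38·0.06064 + 0.46·0.08402
      = 0.0200256 + 0.0230432 + 0.0386492 = 0.081718

P(D) ≈ 0.0817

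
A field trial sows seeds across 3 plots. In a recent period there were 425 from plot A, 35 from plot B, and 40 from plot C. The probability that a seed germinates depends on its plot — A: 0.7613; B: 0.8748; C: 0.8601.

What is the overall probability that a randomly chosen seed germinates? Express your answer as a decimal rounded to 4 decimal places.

P(G) ≈ 0.7771

Total: 425 + 35 + 40 = 500.
P(A) = 425/500 = 0.85. P(B) = 35/500 = 0.07. P(C) = 40/500 = 0.08.
Using total probability over the partition,
P(G) = P(G|A)·P(A) + P(G|B)·P(B) + P(G|C)·P(C)
      = 0.7613·0.85 + 0.8748·0.07 + 0.8601·0.08
      = 0.647105 + 0.061236 + 0.068808 = 0.777149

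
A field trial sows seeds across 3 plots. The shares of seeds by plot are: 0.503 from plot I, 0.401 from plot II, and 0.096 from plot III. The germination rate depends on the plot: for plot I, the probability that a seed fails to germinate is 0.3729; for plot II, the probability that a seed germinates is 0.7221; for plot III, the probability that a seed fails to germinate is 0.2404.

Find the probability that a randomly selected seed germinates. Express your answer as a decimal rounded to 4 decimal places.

0.6779

P(G|I) = 1 − 0.3729 = 0.6271.
P(G|III) = 1 − 0.2404 = 0.7596.
P(G) = P(G|I)·P(I) + P(G|II)·P(II) + P(G|III)·P(III)
      = 0.6271·0.503 + 0.7221·0.401 + 0.7596·0.096
      = 0.3154313 + 0.2895621 + 0.0729216 = 0.677915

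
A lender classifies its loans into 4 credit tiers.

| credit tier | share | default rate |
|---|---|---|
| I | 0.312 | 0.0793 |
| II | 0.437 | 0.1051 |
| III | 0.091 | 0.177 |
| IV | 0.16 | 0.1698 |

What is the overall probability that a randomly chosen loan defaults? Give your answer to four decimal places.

P(D) ≈ 0.1139

Using total probability over the partition,
P(D) = P(D|I)·P(I) + P(D|II)·P(II) + P(D|III)·P(III) + P(D|IV)·P(IV)
      = 0.0793·0.312 + 0.1051·0.437 + 0.177·0.091 + 0.1698·0.16
      = 0.0247416 + 0.0459287 + 0.016107 + 0.027168 = 0.1139453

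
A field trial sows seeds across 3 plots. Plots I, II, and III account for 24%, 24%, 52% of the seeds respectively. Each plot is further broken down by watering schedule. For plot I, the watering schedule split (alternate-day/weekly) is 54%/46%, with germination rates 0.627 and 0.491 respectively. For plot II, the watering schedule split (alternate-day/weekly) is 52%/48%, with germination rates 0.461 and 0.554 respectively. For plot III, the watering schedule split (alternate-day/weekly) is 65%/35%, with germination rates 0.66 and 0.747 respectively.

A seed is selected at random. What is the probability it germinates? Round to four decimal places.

P(G) ≈ 0.6159

P(G|I) = 0.54·0.627 + 0.46·0.491 = 0.33858 + 0.22586 = 0.56444
P(G|II) = 0.52·0.461 + 0.48·0.554 = 0.23972 + 0.26592 = 0.50564
P(G|III) = 0.65·0.66 + 0.35·0.747 = 0.429 + 0.26145 = 0.69045
Then overall,
P(G) = 0.24·0.56444 + 0.24·0.50564 + 0.52·0.69045
      = 0.1354656 + 0.1213536 + 0.359034 = 0.6158532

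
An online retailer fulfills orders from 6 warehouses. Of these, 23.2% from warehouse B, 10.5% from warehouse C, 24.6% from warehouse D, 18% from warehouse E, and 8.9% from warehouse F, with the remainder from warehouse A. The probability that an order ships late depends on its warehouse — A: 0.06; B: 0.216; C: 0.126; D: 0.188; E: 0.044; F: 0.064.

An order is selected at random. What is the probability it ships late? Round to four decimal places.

P(A) = 1 − (0.232 + 0.105 + 0.246 + 0.18 + 0.089) = 0.148.
P(L) = P(L|A)·P(A) + P(L|B)·P(B) + P(L|C)·P(C) + P(L|D)·P(D) + P(L|E)·P(E) + P(L|F)·P(F)
      = 0.06·0.148 + 0.216·0.232 + 0.126·0.105 + 0.188·0.246 + 0.044·0.18 + 0.064·0.089
      = 0.00888 + 0.050112 + 0.01323 + 0.046248 + 0.00792 + 0.005696 = 0.132086

P(L) ≈ 0.1321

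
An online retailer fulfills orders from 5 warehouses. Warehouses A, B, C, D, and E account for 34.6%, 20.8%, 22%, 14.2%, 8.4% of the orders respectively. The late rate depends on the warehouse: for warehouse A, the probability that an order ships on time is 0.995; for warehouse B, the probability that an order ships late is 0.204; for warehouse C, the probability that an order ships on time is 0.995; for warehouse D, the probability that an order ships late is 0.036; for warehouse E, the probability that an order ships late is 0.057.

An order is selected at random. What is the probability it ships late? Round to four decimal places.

0.0552

P(L|A) = 1 − 0.995 = 0.005.
P(L|C) = 1 − 0.995 = 0.005.
P(L) = P(L|A)·P(A) + P(L|B)·P(B) + P(L|C)·P(C) + P(L|D)·P(D) + P(L|E)·P(E)
      = 0.005·0.346 + 0.204·0.208 + 0.005·0.22 + 0.036·0.142 + 0.057·0.084
      = 0.00173 + 0.042432 + 0.0011 + 0.005112 + 0.004788 = 0.055162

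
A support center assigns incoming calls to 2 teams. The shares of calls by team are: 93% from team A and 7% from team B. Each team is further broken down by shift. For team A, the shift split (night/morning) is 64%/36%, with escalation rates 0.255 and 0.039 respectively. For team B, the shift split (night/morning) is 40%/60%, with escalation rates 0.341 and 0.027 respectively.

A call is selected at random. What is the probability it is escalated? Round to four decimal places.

0.1755

P(E|A) = 0.64·0.255 + 0.36·0.039 = 0.1632 + 0.01404 = 0.17724
P(E|B) = 0.4·0.341 + 0.6·0.027 = 0.1364 + 0.0162 = 0.1526
By total probability over the outer partition,
P(E) = 0.93·0.17724 + 0.07·0.1526
      = 0.1648332 + 0.010682 = 0.1755152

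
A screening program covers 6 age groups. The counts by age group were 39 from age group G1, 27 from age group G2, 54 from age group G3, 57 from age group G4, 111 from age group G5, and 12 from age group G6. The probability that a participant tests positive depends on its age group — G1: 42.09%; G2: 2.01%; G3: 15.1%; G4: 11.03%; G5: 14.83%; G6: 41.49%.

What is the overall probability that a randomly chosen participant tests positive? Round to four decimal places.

P(T) ≈ 0.1761

Total: 39 + 27 + 54 + 57 + 111 + 12 = 300.
P(G1) = 39/300 = 0.13. P(G2) = 27/300 = 0.09. P(G3) = 54/300 = 0.18. P(G4) = 57/300 = 0.19. P(G5) = 111/300 = 0.37. P(G6) = 12/300 = 0.04.
Summing over the partition,
P(T) = P(T|G1)·P(G1) + P(T|G2)·P(G2) + P(T|G3)·P(G3) + P(T|G4)·P(G4) + P(T|G5)·P(G5) + P(T|G6)·P(G6)
      = 0.4209·0.13 + 0.0201·0.09 + 0.151·0.18 + 0.1103·0.19 + 0.1483·0.37 + 0.4149·0.04
      = 0.054717 + 0.001809 + 0.02718 + 0.020957 + 0.054871 + 0.016596 = 0.17613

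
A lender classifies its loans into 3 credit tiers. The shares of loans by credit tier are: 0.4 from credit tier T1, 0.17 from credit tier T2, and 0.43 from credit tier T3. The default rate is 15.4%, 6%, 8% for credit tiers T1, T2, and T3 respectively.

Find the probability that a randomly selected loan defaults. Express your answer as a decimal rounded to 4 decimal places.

0.1062

Using total probability over the partition,
P(D) = P(D|T1)·P(T1) + P(D|T2)·P(T2) + P(D|T3)·P(T3)
      = 0.154·0.4 + 0.06·0.17 + 0.08·0.43
      = 0.0616 + 0.0102 + 0.0344 = 0.1062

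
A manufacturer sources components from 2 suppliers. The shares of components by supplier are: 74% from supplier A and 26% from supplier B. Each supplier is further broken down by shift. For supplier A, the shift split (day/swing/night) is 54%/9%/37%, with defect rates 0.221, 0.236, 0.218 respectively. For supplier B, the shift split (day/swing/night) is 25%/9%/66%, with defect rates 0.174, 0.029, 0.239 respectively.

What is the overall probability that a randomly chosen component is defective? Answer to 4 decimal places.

P(D) ≈ 0.2167

P(D|A) = 0.54·0.221 + 0.09·0.236 + 0.37·0.218 = 0.11934 + 0.02124 + 0.08066 = 0.22124
P(D|B) = 0.25·0.174 + 0.09·0.029 + 0.66·0.239 = 0.0435 + 0.00261 + 0.15774 = 0.20385
Then overall,
P(D) = 0.74·0.22124 + 0.26·0.20385
      = 0.1637176 + 0.053001 = 0.2167186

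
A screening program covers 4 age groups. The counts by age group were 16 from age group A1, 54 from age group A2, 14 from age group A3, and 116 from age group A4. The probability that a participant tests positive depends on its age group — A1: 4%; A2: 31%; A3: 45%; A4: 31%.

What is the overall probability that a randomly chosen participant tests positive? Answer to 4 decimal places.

Total: 16 + 54 + 14 + 116 = 200.
P(A1) = 16/200 = 0.08. P(A2) = 54/200 = 0.27. P(A3) = 14/200 = 0.07. P(A4) = 116/200 = 0.58.
P(T) = P(T|A1)·P(A1) + P(T|A2)·P(A2) + P(T|A3)·P(A3) + P(T|A4)·P(A4)
      = 0.04·0.08 + 0.31·0.27 + 0.45·0.07 + 0.31·0.58
      = 0.0032 + 0.0837 + 0.0315 + 0.1798 = 0.2982

P(T) ≈ 0.2982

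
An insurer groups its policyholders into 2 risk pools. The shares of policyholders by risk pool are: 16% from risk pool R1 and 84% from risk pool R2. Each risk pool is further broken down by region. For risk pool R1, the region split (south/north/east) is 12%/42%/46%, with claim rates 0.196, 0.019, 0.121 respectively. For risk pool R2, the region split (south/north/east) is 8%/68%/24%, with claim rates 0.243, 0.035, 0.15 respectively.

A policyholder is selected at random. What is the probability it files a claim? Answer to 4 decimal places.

P(C) ≈ 0.0805

P(C|R1) = 0.12·0.196 + 0.42·0.019 + 0.46·0.121 = 0.02352 + 0.00798 + 0.05566 = 0.08716
P(C|R2) = 0.08·0.243 + 0.68·0.035 + 0.24·0.15 = 0.01944 + 0.0238 + 0.036 = 0.07924
Then overall,
P(C) = 0.16·0.08716 + 0.84·0.07924
      = 0.0139456 + 0.0665616 = 0.0805072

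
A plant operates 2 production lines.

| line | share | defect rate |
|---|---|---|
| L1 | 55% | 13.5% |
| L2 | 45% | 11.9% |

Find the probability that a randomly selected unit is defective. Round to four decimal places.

0.1278

Summing over the partition,
P(D) = P(D|L1)·P(L1) + P(D|L2)·P(L2)
      = 0.135·0.55 + 0.119·0.45
      = 0.07425 + 0.05355 = 0.1278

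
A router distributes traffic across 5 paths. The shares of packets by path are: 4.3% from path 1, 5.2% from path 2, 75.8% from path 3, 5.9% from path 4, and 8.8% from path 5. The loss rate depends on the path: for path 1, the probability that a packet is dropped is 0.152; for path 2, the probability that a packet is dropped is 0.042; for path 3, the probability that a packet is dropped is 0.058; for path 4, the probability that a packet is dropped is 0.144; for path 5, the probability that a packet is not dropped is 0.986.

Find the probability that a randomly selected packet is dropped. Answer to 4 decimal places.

0.0624

P(L|5) = 1 − 0.986 = 0.014.
P(L) = P(L|1)·P(1) + P(L|2)·P(2) + P(L|3)·P(3) + P(L|4)·P(4) + P(L|5)·P(5)
      = 0.152·0.043 + 0.042·0.052 + 0.058·0.758 + 0.144·0.059 + 0.014·0.088
      = 0.006536 + 0.002184 + 0.043964 + 0.008496 + 0.001232 = 0.062412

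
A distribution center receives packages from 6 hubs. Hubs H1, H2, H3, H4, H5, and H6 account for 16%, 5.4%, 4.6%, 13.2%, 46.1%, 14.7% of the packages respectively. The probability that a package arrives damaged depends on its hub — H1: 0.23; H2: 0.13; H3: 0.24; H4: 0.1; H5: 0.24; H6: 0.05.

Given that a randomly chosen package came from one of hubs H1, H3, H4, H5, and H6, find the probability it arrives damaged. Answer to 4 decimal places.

Let S = {H1, H3, H4, H5, H6}.
P(S) = 0.16 + 0.046 + 0.132 + 0.461 + 0.147 = 0.946.
P(D ∩ S) = 0.23·0.16 + 0.24·0.046 + 0.1·0.132 + 0.24·0.461 + 0.05·0.147 = 0.0368 + 0.01104 + 0.0132 + 0.11064 + 0.00735 = 0.17903.
P(D | S) = 0.17903 / 0.946 = 0.189249…

0.1892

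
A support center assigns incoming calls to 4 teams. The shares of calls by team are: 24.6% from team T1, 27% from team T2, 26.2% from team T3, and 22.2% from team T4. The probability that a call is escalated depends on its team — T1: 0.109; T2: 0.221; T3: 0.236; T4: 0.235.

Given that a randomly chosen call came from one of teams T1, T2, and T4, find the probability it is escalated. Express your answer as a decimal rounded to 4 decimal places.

Let S = {T1, T2, T4}.
P(S) = 0.246 + 0.27 + 0.222 = 0.738.
P(E ∩ S) = 0.109·0.246 + 0.221·0.27 + 0.235·0.222 = 0.026814 + 0.05967 + 0.05217 = 0.138654.
P(E | S) = 0.138654 / 0.738 = 0.187878…

P(E|S) ≈ 0.1879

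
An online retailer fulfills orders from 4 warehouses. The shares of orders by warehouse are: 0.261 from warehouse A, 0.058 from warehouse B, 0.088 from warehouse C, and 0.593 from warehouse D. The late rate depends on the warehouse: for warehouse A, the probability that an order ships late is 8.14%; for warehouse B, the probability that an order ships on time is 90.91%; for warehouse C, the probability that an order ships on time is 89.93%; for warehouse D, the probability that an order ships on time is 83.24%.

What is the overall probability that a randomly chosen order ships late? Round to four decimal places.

P(L|B) = 1 − 0.9091 = 0.0909.
P(L|C) = 1 − 0.8993 = 0.1007.
P(L|D) = 1 − 0.8324 = 0.1676.
P(L) = P(L|A)·P(A) + P(L|B)·P(B) + P(L|C)·P(C) + P(L|D)·P(D)
      = 0.0814·0.261 + 0.0909·0.058 + 0.1007·0.088 + 0.1676·0.593
      = 0.0212454 + 0.0052722 + 0.0088616 + 0.0993868 = 0.134766

0.1348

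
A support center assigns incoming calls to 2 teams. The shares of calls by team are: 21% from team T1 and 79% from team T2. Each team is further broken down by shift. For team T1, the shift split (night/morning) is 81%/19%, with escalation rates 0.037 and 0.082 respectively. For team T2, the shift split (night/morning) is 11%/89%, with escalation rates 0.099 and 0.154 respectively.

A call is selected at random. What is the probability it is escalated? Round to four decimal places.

P(E|T1) = 0.81·0.037 + 0.19·0.082 = 0.02997 + 0.01558 = 0.04555
P(E|T2) = 0.11·0.099 + 0.89·0.154 = 0.01089 + 0.13706 = 0.14795
By total probability over the outer partition,
P(E) = 0.21·0.04555 + 0.79·0.14795
      = 0.0095655 + 0.1168805 = 0.126446

P(E) ≈ 0.1264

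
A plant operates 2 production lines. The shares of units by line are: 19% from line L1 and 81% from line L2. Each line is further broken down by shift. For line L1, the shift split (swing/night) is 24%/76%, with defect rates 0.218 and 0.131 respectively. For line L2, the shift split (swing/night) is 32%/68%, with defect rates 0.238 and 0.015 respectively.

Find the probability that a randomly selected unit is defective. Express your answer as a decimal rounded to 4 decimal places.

P(D) ≈ 0.0988

P(D|L1) = 0.24·0.218 + 0.76·0.131 = 0.05232 + 0.09956 = 0.15188
P(D|L2) = 0.32·0.238 + 0.68·0.015 = 0.07616 + 0.0102 = 0.08636
Then overall,
P(D) = 0.19·0.15188 + 0.81·0.08636
      = 0.0288572 + 0.0699516 = 0.0988088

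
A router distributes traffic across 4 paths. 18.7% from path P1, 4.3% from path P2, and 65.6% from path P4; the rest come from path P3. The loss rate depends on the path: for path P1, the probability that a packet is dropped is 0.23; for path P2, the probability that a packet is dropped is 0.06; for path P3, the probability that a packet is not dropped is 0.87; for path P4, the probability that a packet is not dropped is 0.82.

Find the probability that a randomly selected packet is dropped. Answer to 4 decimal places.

P(P3) = 1 − (0.187 + 0.043 + 0.656) = 0.114.
P(L|P3) = 1 − 0.87 = 0.13.
P(L|P4) = 1 − 0.82 = 0.18.
P(L) = P(L|P1)·P(P1) + P(L|P2)·P(P2) + P(L|P3)·P(P3) + P(L|P4)·P(P4)
      = 0.23·0.187 + 0.06·0.043 + 0.13·0.114 + 0.18·0.656
      = 0.04301 + 0.00258 + 0.01482 + 0.11808 = 0.17849

P(L) ≈ 0.1785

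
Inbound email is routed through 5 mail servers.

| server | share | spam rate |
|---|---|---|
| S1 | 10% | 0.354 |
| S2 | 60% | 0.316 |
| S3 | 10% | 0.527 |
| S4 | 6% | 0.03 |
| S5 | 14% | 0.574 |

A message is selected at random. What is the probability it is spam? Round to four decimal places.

P(S) = P(S|S1)·P(S1) + P(S|S2)·P(S2) + P(S|S3)·P(S3) + P(S|S4)·P(S4) + P(S|S5)·P(S5)
      = 0.354·0.1 + 0.316·0.6 + 0.527·0.1 + 0.03·0.06 + 0.574·0.14
      = 0.0354 + 0.1896 + 0.0527 + 0.0018 + 0.08036 = 0.35986

0.3599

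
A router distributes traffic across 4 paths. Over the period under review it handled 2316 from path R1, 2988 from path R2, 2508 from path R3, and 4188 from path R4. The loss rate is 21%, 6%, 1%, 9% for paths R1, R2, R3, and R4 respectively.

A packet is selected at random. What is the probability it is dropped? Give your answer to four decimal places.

Total: 2316 + 2988 + 2508 + 4188 = 12000.
P(R1) = 2316/12000 = 0.193. P(R2) = 2988/12000 = 0.249. P(R3) = 2508/12000 = 0.209. P(R4) = 4188/12000 = 0.349.
P(L) = P(L|R1)·P(R1) + P(L|R2)·P(R2) + P(L|R3)·P(R3) + P(L|R4)·P(R4)
      = 0.21·0.193 + 0.06·0.249 + 0.01·0.209 + 0.09·0.349
      = 0.04053 + 0.01494 + 0.00209 + 0.03141 = 0.08897

P(L) ≈ 0.0890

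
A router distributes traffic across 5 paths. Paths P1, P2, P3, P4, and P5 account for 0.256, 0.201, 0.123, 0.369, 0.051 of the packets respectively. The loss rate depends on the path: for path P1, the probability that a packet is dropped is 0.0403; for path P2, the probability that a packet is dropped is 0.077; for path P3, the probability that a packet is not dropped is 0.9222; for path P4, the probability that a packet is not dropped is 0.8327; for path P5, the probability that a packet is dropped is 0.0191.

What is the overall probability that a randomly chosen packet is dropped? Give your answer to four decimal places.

P(L|P3) = 1 − 0.9222 = 0.0778.
P(L|P4) = 1 − 0.8327 = 0.1673.
P(L) = P(L|P1)·P(P1) + P(L|P2)·P(P2) + P(L|P3)·P(P3) + P(L|P4)·P(P4) + P(L|P5)·P(P5)
      = 0.0403·0.256 + 0.077·0.201 + 0.0778·0.123 + 0.1673·0.369 + 0.0191·0.051
      = 0.0103168 + 0.015477 + 0.0095694 + 0.0617337 + 0.0009741 = 0.098071

P(L) ≈ 0.0981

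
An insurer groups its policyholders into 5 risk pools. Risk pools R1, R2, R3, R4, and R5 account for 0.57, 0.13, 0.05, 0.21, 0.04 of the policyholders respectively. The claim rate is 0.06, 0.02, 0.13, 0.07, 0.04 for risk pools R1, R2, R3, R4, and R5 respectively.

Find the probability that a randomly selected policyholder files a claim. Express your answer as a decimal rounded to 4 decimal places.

P(C) = P(C|R1)·P(R1) + P(C|R2)·P(R2) + P(C|R3)·P(R3) + P(C|R4)·P(R4) + P(C|R5)·P(R5)
      = 0.06·0.57 + 0.02·0.13 + 0.13·0.05 + 0.07·0.21 + 0.04·0.04
      = 0.0342 + 0.0026 + 0.0065 + 0.0147 + 0.0016 = 0.0596

P(C) ≈ 0.0596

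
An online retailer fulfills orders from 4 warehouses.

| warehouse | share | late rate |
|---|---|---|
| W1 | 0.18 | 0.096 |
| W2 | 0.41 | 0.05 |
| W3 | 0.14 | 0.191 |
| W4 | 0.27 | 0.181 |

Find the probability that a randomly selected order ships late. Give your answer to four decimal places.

Using total probability over the partition,
P(L) = P(L|W1)·P(W1) + P(L|W2)·P(W2) + P(L|W3)·P(W3) + P(L|W4)·P(W4)
      = 0.096·0.18 + 0.05·0.41 + 0.191·0.14 + 0.181·0.27
      = 0.01728 + 0.0205 + 0.02674 + 0.04887 = 0.11339

0.1134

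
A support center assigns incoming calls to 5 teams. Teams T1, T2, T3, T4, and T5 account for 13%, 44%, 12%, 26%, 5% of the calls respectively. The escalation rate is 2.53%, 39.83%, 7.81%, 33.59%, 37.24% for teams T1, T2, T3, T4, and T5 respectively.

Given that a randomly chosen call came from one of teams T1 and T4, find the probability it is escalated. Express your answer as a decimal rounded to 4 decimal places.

Let S = {T1, T4}.
P(S) = 0.13 + 0.26 = 0.39.
P(E ∩ S) = 0.0253·0.13 + 0.3359·0.26 = 0.003289 + 0.087334 = 0.090623.
P(E | S) = 0.090623 / 0.39 = 0.232367…

P(E|S) ≈ 0.2324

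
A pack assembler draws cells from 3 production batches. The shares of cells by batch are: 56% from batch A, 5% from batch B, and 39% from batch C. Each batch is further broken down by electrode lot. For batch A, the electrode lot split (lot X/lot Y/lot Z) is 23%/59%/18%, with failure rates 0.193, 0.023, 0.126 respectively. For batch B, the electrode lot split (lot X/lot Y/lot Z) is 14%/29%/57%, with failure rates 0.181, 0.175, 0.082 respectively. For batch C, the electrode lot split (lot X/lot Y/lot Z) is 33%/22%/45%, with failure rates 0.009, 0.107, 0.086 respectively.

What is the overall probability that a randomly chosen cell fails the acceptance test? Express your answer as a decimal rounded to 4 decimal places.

P(F|A) = 0.23·0.193 + 0.59·0.023 + 0.18·0.126 = 0.04439 + 0.01357 + 0.02268 = 0.08064
P(F|B) = 0.14·0.181 + 0.29·0.175 + 0.57·0.082 = 0.02534 + 0.05075 + 0.04674 = 0.12283
P(F|C) = 0.33·0.009 + 0.22·0.107 + 0.45·0.086 = 0.00297 + 0.02354 + 0.0387 = 0.06521
By total probability over the outer partition,
P(F) = 0.56·0.08064 + 0.05·0.12283 + 0.39·0.06521
      = 0.0451584 + 0.0061415 + 0.0254319 = 0.0767318

0.0767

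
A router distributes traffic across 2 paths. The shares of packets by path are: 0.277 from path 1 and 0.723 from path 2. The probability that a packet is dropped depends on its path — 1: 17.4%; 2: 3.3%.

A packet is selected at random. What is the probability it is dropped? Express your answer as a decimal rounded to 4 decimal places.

0.0721

P(L) = P(L|1)·P(1) + P(L|2)·P(2)
      = 0.174·0.277 + 0.033·0.723
      = 0.048198 + 0.023859 = 0.072057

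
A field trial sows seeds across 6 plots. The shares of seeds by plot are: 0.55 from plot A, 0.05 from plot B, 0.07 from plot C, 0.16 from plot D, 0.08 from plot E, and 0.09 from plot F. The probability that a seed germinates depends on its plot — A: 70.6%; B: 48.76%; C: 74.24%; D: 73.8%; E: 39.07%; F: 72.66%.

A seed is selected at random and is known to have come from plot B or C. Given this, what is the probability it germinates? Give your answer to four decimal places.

0.6362

Let S = {B, C}.
P(S) = 0.05 + 0.07 = 0.12.
P(G ∩ S) = 0.4876·0.05 + 0.7424·0.07 = 0.02438 + 0.051968 = 0.076348.
P(G | S) = 0.076348 / 0.12 = 0.636233…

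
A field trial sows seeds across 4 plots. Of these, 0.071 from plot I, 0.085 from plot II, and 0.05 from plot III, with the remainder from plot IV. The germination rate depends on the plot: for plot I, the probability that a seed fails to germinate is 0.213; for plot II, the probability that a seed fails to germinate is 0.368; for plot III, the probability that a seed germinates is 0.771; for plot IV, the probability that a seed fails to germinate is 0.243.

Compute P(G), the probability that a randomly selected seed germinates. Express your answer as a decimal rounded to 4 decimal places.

P(IV) = 1 − (0.071 + 0.085 + 0.05) = 0.794.
P(G|I) = 1 − 0.213 = 0.787.
P(G|II) = 1 − 0.368 = 0.632.
P(G|IV) = 1 − 0.243 = 0.757.
P(G) = P(G|I)·P(I) + P(G|II)·P(II) + P(G|III)·P(III) + P(G|IV)·P(IV)
      = 0.787·0.071 + 0.632·0.085 + 0.771·0.05 + 0.757·0.794
      = 0.055877 + 0.05372 + 0.03855 + 0.601058 = 0.749205

P(G) ≈ 0.7492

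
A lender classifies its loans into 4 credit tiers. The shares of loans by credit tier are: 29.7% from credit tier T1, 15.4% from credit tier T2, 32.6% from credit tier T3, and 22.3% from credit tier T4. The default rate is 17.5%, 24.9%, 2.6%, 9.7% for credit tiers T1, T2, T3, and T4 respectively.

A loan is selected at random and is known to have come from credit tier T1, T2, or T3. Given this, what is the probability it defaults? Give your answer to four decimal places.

0.1272

Let S = {T1, T2, T3}.
P(S) = 0.297 + 0.154 + 0.326 = 0.777.
P(D ∩ S) = 0.175·0.297 + 0.249·0.154 + 0.026·0.326 = 0.051975 + 0.038346 + 0.008476 = 0.098797.
P(D | S) = 0.098797 / 0.777 = 0.127152…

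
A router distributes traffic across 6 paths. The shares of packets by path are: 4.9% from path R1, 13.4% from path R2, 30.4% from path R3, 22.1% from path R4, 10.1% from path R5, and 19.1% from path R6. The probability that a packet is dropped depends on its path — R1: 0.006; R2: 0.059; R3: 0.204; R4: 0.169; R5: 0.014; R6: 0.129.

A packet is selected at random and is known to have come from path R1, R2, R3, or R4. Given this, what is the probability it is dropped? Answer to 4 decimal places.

Let S = {R1, R2, R3, R4}.
P(S) = 0.049 + 0.134 + 0.304 + 0.221 = 0.708.
P(L ∩ S) = 0.006·0.049 + 0.059·0.134 + 0.204·0.304 + 0.169·0.221 = 0.000294 + 0.007906 + 0.062016 + 0.037349 = 0.107565.
P(L | S) = 0.107565 / 0.708 = 0.151928…

0.1519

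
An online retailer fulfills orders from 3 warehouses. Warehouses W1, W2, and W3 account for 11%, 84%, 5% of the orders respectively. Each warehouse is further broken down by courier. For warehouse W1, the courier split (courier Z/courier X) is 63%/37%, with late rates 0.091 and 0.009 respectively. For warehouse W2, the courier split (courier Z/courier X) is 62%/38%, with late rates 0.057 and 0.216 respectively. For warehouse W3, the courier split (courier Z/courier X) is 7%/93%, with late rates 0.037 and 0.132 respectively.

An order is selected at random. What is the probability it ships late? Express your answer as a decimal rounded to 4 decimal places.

P(L|W1) = 0.63·0.091 + 0.37·0.009 = 0.05733 + 0.00333 = 0.06066
P(L|W2) = 0.62·0.057 + 0.38·0.216 = 0.03534 + 0.08208 = 0.11742
P(L|W3) = 0.07·0.037 + 0.93·0.132 = 0.00259 + 0.12276 = 0.12535
By total probability over the outer partition,
P(L) = 0.11·0.06066 + 0.84·0.11742 + 0.05·0.12535
      = 0.0066726 + 0.0986328 + 0.0062675 = 0.1115729

P(L) ≈ 0.1116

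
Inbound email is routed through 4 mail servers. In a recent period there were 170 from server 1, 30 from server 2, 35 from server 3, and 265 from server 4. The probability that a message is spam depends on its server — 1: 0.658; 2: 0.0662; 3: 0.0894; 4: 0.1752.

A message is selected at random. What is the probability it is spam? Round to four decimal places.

0.3268

Total: 170 + 30 + 35 + 265 = 500.
P(1) = 170/500 = 0.34. P(2) = 30/500 = 0.06. P(3) = 35/500 = 0.07. P(4) = 265/500 = 0.53.
P(S) = P(S|1)·P(1) + P(S|2)·P(2) + P(S|3)·P(3) + P(S|4)·P(4)
      = 0.658·0.34 + 0.0662·0.06 + 0.0894·0.07 + 0.1752·0.53
      = 0.22372 + 0.003972 + 0.006258 + 0.092856 = 0.326806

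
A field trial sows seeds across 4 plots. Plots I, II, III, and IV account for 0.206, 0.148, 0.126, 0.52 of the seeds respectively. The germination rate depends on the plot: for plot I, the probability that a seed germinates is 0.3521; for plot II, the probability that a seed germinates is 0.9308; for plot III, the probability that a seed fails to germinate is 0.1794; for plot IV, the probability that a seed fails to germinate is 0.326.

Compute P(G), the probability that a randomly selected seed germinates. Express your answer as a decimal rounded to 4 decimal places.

P(G) ≈ 0.6642

P(G|III) = 1 − 0.1794 = 0.8206.
P(G|IV) = 1 − 0.326 = 0.674.
P(G) = P(G|I)·P(I) + P(G|II)·P(II) + P(G|III)·P(III) + P(G|IV)·P(IV)
      = 0.3521·0.206 + 0.9308·0.148 + 0.8206·0.126 + 0.674·0.52
      = 0.0725326 + 0.1377584 + 0.1033956 + 0.35048 = 0.6641666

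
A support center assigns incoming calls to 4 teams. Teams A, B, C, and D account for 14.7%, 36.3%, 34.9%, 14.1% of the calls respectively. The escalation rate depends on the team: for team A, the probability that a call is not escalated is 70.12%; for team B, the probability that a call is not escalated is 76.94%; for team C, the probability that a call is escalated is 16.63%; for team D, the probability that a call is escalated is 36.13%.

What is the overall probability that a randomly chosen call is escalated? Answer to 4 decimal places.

P(E|A) = 1 − 0.7012 = 0.2988.
P(E|B) = 1 − 0.7694 = 0.2306.
P(E) = P(E|A)·P(A) + P(E|B)·P(B) + P(E|C)·P(C) + P(E|D)·P(D)
      = 0.2988·0.147 + 0.2306·0.363 + 0.1663·0.349 + 0.3613·0.141
      = 0.0439236 + 0.0837078 + 0.0580387 + 0.0509433 = 0.2366134

P(E) ≈ 0.2366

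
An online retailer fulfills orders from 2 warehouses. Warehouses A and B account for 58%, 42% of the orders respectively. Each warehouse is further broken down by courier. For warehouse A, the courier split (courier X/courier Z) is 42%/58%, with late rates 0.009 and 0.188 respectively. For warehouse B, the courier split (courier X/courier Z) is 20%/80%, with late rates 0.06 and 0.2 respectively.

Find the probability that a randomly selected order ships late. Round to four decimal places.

P(L|A) = 0.42·0.009 + 0.58·0.188 = 0.00378 + 0.10904 = 0.11282
P(L|B) = 0.2·0.06 + 0.8·0.2 = 0.012 + 0.16 = 0.172
By total probability over the outer partition,
P(L) = 0.58·0.11282 + 0.42·0.172
      = 0.0654356 + 0.07224 = 0.1376756

P(L) ≈ 0.1377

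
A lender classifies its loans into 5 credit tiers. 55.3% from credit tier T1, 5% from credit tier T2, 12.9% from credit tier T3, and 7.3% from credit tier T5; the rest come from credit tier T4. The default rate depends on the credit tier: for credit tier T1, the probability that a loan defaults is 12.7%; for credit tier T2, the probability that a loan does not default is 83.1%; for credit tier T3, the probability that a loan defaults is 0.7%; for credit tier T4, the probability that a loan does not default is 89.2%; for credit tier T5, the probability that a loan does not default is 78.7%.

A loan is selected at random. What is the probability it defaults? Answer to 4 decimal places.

P(D) ≈ 0.1162

P(T4) = 1 − (0.553 + 0.05 + 0.129 + 0.073) = 0.195.
P(D|T2) = 1 − 0.831 = 0.169.
P(D|T4) = 1 − 0.892 = 0.108.
P(D|T5) = 1 − 0.787 = 0.213.
P(D) = P(D|T1)·P(T1) + P(D|T2)·P(T2) + P(D|T3)·P(T3) + P(D|T4)·P(T4) + P(D|T5)·P(T5)
      = 0.127·0.553 + 0.169·0.05 + 0.007·0.129 + 0.108·0.195 + 0.213·0.073
      = 0.070231 + 0.00845 + 0.000903 + 0.02106 + 0.015549 = 0.116193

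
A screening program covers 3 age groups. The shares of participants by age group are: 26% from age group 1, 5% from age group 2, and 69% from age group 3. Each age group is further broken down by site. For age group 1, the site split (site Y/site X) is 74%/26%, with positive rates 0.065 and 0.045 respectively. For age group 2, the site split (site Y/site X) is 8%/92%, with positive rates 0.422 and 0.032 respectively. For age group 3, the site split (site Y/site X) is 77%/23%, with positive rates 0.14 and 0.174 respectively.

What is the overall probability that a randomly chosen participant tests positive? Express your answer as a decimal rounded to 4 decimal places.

0.1207

P(T|1) = 0.74·0.065 + 0.26·0.045 = 0.0481 + 0.0117 = 0.0598
P(T|2) = 0.08·0.422 + 0.92·0.032 = 0.03376 + 0.02944 = 0.0632
P(T|3) = 0.77·0.14 + 0.23·0.174 = 0.1078 + 0.04002 = 0.14782
By total probability over the outer partition,
P(T) = 0.26·0.0598 + 0.05·0.0632 + 0.69·0.14782
      = 0.015548 + 0.00316 + 0.1019958 = 0.1207038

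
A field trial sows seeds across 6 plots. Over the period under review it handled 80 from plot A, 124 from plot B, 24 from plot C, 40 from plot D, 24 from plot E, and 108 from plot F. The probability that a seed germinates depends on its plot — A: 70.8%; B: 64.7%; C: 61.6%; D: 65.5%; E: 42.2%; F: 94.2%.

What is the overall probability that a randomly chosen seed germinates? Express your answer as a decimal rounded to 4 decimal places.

0.7243

Total: 80 + 124 + 24 + 40 + 24 + 108 = 400.
P(A) = 80/400 = 0.2. P(B) = 124/400 = 0.31. P(C) = 24/400 = 0.06. P(D) = 40/400 = 0.1. P(E) = 24/400 = 0.06. P(F) = 108/400 = 0.27.
Using total probability over the partition,
P(G) = P(G|A)·P(A) + P(G|B)·P(B) + P(G|C)·P(C) + P(G|D)·P(D) + P(G|E)·P(E) + P(G|F)·P(F)
      = 0.708·0.2 + 0.647·0.31 + 0.616·0.06 + 0.655·0.1 + 0.422·0.06 + 0.942·0.27
      = 0.1416 + 0.20057 + 0.03696 + 0.0655 + 0.02532 + 0.25434 = 0.72429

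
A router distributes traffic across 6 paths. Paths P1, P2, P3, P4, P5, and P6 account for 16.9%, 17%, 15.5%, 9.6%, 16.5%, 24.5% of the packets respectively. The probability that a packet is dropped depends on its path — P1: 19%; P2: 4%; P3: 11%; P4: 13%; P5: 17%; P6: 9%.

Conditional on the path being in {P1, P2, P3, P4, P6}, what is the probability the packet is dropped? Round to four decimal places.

Let S = {P1, P2, P3, P4, P6}.
P(S) = 0.169 + 0.17 + 0.155 + 0.096 + 0.245 = 0.835.
P(L ∩ S) = 0.19·0.169 + 0.04·0.17 + 0.11·0.155 + 0.13·0.096 + 0.09·0.245 = 0.03211 + 0.0068 + 0.01705 + 0.01248 + 0.02205 = 0.09049.
P(L | S) = 0.09049 / 0.835 = 0.108371…

P(L|S) ≈ 0.1084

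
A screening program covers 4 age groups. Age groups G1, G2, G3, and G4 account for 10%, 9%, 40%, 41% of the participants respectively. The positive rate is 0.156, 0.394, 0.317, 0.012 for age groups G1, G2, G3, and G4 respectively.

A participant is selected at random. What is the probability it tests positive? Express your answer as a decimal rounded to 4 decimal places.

0.1828

Using total probability over the partition,
P(T) = P(T|G1)·P(G1) + P(T|G2)·P(G2) + P(T|G3)·P(G3) + P(T|G4)·P(G4)
      = 0.156·0.1 + 0.394·0.09 + 0.317·0.4 + 0.012·0.41
      = 0.0156 + 0.03546 + 0.1268 + 0.00492 = 0.18278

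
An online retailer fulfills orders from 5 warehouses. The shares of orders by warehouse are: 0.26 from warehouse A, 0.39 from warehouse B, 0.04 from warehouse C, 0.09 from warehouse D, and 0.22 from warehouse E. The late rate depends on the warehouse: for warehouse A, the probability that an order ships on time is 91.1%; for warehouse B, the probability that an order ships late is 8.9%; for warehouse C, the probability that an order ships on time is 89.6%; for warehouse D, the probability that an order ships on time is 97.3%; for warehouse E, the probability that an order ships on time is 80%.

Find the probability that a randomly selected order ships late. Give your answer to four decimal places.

0.1084

P(L|A) = 1 − 0.911 = 0.089.
P(L|C) = 1 − 0.896 = 0.104.
P(L|D) = 1 − 0.973 = 0.027.
P(L|E) = 1 − 0.8 = 0.2.
P(L) = P(L|A)·P(A) + P(L|B)·P(B) + P(L|C)·P(C) + P(L|D)·P(D) + P(L|E)·P(E)
      = 0.089·0.26 + 0.089·0.39 + 0.104·0.04 + 0.027·0.09 + 0.2·0.22
      = 0.02314 + 0.03471 + 0.00416 + 0.00243 + 0.044 = 0.10844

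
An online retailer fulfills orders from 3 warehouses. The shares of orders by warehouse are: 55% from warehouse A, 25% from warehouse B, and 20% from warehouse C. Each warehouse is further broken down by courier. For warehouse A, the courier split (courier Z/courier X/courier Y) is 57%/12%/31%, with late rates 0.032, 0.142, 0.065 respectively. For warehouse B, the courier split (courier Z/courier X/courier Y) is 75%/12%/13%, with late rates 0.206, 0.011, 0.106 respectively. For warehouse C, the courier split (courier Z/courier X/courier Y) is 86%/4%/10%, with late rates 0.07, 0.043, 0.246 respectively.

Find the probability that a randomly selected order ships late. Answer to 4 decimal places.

P(L) ≈ 0.0902

P(L|A) = 0.57·0.032 + 0.12·0.142 + 0.31·0.065 = 0.01824 + 0.01704 + 0.02015 = 0.05543
P(L|B) = 0.75·0.206 + 0.12·0.011 + 0.13·0.106 = 0.1545 + 0.00132 + 0.01378 = 0.1696
P(L|C) = 0.86·0.07 + 0.04·0.043 + 0.1·0.246 = 0.0602 + 0.00172 + 0.0246 = 0.08652
By total probability over the outer partition,
P(L) = 0.55·0.05543 + 0.25·0.1696 + 0.2·0.08652
      = 0.0304865 + 0.0424 + 0.017304 = 0.0901905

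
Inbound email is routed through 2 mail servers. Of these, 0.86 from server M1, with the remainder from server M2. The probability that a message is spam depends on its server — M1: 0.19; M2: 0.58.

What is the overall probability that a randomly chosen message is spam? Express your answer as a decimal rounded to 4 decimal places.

P(S) ≈ 0.2446

P(M2) = 1 − (0.86) = 0.14.
P(S) = P(S|M1)·P(M1) + P(S|M2)·P(M2)
      = 0.19·0.86 + 0.58·0.14
      = 0.1634 + 0.0812 = 0.2446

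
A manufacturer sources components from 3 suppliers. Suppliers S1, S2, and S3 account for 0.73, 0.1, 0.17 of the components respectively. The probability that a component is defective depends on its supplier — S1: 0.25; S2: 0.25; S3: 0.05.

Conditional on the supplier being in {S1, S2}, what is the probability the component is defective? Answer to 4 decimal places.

Let S = {S1, S2}.
P(S) = 0.73 + 0.1 = 0.83.
P(D ∩ S) = 0.25·0.73 + 0.25·0.1 = 0.1825 + 0.025 = 0.2075.
P(D | S) = 0.2075 / 0.83 = 0.250000…

0.2500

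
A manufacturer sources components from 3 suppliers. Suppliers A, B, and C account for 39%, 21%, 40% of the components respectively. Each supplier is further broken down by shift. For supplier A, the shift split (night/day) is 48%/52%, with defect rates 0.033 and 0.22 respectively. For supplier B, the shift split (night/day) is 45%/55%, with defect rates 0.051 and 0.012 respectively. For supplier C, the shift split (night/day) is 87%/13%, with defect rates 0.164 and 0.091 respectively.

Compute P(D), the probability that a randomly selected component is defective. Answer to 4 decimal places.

0.1188

P(D|A) = 0.48·0.033 + 0.52·0.22 = 0.01584 + 0.1144 = 0.13024
P(D|B) = 0.45·0.051 + 0.55·0.012 = 0.02295 + 0.0066 = 0.02955
P(D|C) = 0.87·0.164 + 0.13·0.091 = 0.14268 + 0.01183 = 0.15451
By total probability over the outer partition,
P(D) = 0.39·0.13024 + 0.21·0.02955 + 0.4·0.15451
      = 0.0507936 + 0.0062055 + 0.061804 = 0.1188031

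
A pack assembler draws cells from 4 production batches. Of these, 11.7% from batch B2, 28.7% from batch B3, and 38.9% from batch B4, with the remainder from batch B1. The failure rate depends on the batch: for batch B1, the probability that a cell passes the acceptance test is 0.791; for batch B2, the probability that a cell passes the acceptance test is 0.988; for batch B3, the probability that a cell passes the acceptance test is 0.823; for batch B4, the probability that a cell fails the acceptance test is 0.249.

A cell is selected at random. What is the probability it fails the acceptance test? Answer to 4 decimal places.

0.1923

P(B1) = 1 − (0.117 + 0.287 + 0.389) = 0.207.
P(F|B1) = 1 − 0.791 = 0.209.
P(F|B2) = 1 − 0.988 = 0.012.
P(F|B3) = 1 − 0.823 = 0.177.
Summing over the partition,
P(F) = P(F|B1)·P(B1) + P(F|B2)·P(B2) + P(F|B3)·P(B3) + P(F|B4)·P(B4)
      = 0.209·0.207 + 0.012·0.117 + 0.177·0.287 + 0.249·0.389
      = 0.043263 + 0.001404 + 0.050799 + 0.096861 = 0.192327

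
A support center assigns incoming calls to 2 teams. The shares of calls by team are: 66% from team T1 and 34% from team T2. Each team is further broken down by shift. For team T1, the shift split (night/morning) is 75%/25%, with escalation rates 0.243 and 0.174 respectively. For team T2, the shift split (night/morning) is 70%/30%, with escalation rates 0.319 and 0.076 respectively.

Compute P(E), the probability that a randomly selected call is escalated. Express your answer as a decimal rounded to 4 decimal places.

0.2327

P(E|T1) = 0.75·0.243 + 0.25·0.174 = 0.18225 + 0.0435 = 0.22575
P(E|T2) = 0.7·0.319 + 0.3·0.076 = 0.2233 + 0.0228 = 0.2461
By total probability over the outer partition,
P(E) = 0.66·0.22575 + 0.34·0.2461
      = 0.148995 + 0.083674 = 0.232669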